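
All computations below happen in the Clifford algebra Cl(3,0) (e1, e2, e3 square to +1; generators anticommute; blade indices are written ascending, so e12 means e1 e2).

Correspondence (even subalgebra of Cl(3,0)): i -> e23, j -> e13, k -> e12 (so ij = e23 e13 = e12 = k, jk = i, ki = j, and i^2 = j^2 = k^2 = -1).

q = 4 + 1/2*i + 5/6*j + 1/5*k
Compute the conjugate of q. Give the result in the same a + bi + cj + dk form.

In blades: q = 4 + 1/5*e12 + 5/6*e13 + 1/2*e23.
Quaternion conjugation is reversion on the even subalgebra: the scalar is fixed and every grade-2 blade flips sign, giving 4 - 1/5*e12 - 5/6*e13 - 1/2*e23; translating back:
Answer: 4 - 1/2*i - 5/6*j - 1/5*k


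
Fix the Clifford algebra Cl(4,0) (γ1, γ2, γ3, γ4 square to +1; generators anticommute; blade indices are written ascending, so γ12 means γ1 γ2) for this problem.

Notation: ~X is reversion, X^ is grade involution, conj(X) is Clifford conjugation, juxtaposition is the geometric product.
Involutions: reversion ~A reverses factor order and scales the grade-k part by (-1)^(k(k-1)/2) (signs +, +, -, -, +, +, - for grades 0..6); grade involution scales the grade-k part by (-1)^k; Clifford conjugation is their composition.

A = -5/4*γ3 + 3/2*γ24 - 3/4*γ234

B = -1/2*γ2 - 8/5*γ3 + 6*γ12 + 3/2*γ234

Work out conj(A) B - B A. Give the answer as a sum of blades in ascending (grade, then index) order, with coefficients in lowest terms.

first term: -7/8 - 9/4*γ3 - 3/4*γ4 + 9*γ14 + 5/8*γ23 - 123/40*γ24 + 3/8*γ34 + 15/2*γ123 + 9/2*γ134 - 12/5*γ234
second term: 25/8 + 9/4*γ3 - 3/4*γ4 + 9*γ14 + 5/8*γ23 + 27/40*γ24 + 3/8*γ34 - 15/2*γ123 - 9/2*γ134 + 12/5*γ234
Answer: -4 - 9/2*γ3 - 15/4*γ24 + 15*γ123 + 9*γ134 - 24/5*γ234


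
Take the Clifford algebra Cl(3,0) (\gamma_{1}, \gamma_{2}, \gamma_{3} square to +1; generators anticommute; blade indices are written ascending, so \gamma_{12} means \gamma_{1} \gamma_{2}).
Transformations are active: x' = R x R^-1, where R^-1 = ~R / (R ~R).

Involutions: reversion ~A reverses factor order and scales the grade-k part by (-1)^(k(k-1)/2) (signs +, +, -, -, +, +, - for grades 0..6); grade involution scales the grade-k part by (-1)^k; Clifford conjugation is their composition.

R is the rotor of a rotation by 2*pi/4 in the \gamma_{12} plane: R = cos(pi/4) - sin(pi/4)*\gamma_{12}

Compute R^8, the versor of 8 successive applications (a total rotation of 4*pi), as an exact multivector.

Because a rotor carries half the rotation angle, composing 8 copies of this \gamma_{12}-plane rotor multiplies the phase: 8*(pi/4) = 2 \pi, hence R^8 = cos(2 \pi) - sin(2 \pi)*\gamma_{12}.
cos(2 \pi) = 1 and sin(2 \pi) = 0, so R^8 = 1. The total rotation 4*pi is 2 full turns, so every vector returns to itself, yet the rotor is +1, back on the identity sheet (an even number of 2*pi turns).
Answer: 1


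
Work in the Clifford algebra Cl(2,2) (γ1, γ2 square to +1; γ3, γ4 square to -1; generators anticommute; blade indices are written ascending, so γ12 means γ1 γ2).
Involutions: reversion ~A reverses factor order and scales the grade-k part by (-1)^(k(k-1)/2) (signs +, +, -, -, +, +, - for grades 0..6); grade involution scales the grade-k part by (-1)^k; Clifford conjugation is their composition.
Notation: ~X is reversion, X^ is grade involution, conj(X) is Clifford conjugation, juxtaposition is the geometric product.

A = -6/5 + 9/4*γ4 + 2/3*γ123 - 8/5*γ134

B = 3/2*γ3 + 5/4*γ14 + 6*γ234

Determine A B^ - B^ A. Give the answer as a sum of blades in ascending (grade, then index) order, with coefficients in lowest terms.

first term: 45/16*γ1 + 19/5*γ3 - 43/5*γ12 - 31/10*γ14 + 27/2*γ23 + 27/8*γ34 + 241/30*γ234
second term: -45/16*γ1 + 19/5*γ3 + 53/5*γ12 + 49/10*γ14 + 27/2*γ23 - 27/8*γ34 + 191/30*γ234
Answer: 45/8*γ1 - 96/5*γ12 - 8*γ14 + 27/4*γ34 + 5/3*γ234


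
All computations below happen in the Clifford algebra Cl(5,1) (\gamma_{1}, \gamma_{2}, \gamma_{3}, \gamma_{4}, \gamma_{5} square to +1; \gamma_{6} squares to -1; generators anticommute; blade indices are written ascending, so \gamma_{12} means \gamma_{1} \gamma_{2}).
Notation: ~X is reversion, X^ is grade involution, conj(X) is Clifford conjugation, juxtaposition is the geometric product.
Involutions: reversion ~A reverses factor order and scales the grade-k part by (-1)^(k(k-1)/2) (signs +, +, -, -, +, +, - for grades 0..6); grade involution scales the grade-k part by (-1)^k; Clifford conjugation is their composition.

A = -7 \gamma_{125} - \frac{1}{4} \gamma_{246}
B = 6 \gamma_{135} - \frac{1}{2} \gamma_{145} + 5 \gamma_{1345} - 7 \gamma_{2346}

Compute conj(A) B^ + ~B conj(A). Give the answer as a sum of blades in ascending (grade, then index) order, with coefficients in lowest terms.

first term: \frac{7}{4} \gamma_{3} - 42 \gamma_{23} + \frac{7}{2} \gamma_{24} - 35 \gamma_{234} + \frac{1}{8} \gamma_{1256} + \frac{5}{4} \gamma_{12356} - 49 \gamma_{13456} + \frac{3}{2} \gamma_{123456}
second term: -\frac{7}{4} \gamma_{3} + 42 \gamma_{23} - \frac{7}{2} \gamma_{24} - 35 \gamma_{234} + \frac{1}{8} \gamma_{1256} - \frac{5}{4} \gamma_{12356} + 49 \gamma_{13456} - \frac{3}{2} \gamma_{123456}
Answer: -70 \gamma_{234} + \frac{1}{4} \gamma_{1256}


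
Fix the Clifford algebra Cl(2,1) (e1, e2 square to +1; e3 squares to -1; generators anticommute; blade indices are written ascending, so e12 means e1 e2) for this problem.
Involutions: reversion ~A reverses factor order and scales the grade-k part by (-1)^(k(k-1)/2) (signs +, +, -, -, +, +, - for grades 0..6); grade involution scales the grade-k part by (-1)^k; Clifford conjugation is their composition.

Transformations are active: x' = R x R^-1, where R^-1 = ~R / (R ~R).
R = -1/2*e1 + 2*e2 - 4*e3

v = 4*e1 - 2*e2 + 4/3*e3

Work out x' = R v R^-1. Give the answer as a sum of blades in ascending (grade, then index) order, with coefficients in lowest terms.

~R = -1/2*e1 + 2*e2 - 4*e3, and R ~R = -47/4, so R^-1 = ~R / (-47/4).
R v = -2/3 - 7*e12 + 46/3*e13 - 16/3*e23
Answer: -572/141*e1 + 314/141*e2 - 84/47*e3


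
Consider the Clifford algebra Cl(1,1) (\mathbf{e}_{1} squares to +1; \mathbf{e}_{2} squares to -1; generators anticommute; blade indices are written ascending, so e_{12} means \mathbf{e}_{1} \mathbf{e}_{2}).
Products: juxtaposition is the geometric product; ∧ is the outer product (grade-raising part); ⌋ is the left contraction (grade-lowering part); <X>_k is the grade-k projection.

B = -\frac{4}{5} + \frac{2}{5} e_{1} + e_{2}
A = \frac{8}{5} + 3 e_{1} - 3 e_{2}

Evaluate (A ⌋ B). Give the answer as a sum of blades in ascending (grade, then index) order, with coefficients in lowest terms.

step 1: \frac{73}{25} + \frac{16}{25} e_{1} + \frac{8}{5} e_{2}
Answer: \frac{73}{25} + \frac{16}{25} e_{1} + \frac{8}{5} e_{2}


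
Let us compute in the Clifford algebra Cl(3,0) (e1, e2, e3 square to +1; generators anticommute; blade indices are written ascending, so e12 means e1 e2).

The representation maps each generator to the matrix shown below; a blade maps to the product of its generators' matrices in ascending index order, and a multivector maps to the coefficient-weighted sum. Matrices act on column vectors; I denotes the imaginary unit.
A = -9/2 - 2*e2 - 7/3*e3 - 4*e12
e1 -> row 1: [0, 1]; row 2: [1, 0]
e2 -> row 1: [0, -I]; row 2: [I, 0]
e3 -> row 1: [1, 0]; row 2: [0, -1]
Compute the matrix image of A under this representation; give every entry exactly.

Bivector images (products of the table entries): rho(e12) = rho(e1)rho(e2) = row 1: [I, 0]; row 2: [0, -I].
M = (-9/2)*1 + (-2)*rho(e2) + (-7/3)*rho(e3) + (-4)*rho(e12), summed entrywise (1 is the identity matrix):
Answer: row 1: [-41/6 - 4*I, 2*I]; row 2: [-2*I, -13/6 + 4*I]


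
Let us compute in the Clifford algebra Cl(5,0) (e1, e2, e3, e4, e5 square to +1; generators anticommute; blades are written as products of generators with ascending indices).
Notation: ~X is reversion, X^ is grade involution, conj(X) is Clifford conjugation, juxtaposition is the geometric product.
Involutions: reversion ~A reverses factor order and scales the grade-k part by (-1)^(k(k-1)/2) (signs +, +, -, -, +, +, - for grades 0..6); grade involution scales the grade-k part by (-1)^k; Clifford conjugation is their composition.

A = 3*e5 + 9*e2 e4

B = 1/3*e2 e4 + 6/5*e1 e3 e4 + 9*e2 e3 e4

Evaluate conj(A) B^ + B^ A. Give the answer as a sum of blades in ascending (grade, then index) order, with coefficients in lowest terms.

first term: 3 + 81*e3 - 54/5*e1 e2 e3 - e2 e4 e5 - 18/5*e1 e3 e4 e5 - 27*e2 e3 e4 e5
second term: -3 - 81*e3 - 54/5*e1 e2 e3 + e2 e4 e5 - 18/5*e1 e3 e4 e5 - 27*e2 e3 e4 e5
Answer: -108/5*e1 e2 e3 - 36/5*e1 e3 e4 e5 - 54*e2 e3 e4 e5


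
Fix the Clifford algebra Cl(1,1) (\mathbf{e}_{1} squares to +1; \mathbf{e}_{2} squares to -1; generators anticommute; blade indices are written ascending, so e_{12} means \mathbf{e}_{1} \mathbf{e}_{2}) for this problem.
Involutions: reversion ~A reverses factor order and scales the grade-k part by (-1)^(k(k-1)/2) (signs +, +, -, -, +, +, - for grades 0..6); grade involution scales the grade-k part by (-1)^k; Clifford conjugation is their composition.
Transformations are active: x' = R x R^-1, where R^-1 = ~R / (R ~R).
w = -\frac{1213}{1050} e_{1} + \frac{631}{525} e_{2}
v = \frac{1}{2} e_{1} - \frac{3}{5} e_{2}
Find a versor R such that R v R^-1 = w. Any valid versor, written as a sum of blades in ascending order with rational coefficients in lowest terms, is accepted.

Reasoning: v^2 = w^2 = -\frac{11}{100} since conjugation preserves the quadratic form; R = v + w = -\frac{344}{525} e_{1} + \frac{316}{525} e_{2} is then valid when invertible, keeping its own part and reversing (v - w)/2.
Answer: -\frac{344}{525} e_{1} + \frac{316}{525} e_{2}


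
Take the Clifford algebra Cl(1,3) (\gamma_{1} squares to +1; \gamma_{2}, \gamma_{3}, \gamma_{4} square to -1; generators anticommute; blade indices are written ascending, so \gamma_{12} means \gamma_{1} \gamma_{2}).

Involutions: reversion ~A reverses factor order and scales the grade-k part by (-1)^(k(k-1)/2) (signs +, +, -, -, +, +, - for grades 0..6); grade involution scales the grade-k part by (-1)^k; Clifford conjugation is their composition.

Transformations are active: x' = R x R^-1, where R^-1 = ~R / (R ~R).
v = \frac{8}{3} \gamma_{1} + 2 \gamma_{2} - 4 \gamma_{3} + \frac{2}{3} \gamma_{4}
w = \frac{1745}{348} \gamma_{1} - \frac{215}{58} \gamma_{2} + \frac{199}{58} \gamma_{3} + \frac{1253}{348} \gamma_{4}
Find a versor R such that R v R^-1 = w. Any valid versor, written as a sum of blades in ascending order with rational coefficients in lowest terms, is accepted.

Sketch: the shared square -\frac{40}{3} makes R = v + w = \frac{891}{116} \gamma_{1} - \frac{99}{58} \gamma_{2} - \frac{33}{58} \gamma_{3} + \frac{495}{116} \gamma_{4} the natural versor; its sandwich fixes that direction, negates (v - w)/2, and sends v to w.
Answer: \frac{891}{116} \gamma_{1} - \frac{99}{58} \gamma_{2} - \frac{33}{58} \gamma_{3} + \frac{495}{116} \gamma_{4}


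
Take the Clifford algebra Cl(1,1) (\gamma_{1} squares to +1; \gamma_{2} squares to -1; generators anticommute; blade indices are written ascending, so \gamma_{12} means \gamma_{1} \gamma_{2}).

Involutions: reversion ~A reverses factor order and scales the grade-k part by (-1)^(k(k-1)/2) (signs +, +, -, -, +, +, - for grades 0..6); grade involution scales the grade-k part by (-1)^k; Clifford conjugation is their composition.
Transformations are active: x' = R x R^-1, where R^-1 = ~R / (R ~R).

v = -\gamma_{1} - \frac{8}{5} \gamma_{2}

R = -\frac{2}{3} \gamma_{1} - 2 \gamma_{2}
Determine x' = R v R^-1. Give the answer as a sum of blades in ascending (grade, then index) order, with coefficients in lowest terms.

~R = -\frac{2}{3} \gamma_{1} - 2 \gamma_{2}, and R ~R = -\frac{32}{9}, so R^-1 = ~R / (-\frac{32}{9}).
R v = -\frac{38}{15} - \frac{14}{15} \gamma_{12}
Answer: \frac{1}{20} \gamma_{1} - \frac{5}{4} \gamma_{2}


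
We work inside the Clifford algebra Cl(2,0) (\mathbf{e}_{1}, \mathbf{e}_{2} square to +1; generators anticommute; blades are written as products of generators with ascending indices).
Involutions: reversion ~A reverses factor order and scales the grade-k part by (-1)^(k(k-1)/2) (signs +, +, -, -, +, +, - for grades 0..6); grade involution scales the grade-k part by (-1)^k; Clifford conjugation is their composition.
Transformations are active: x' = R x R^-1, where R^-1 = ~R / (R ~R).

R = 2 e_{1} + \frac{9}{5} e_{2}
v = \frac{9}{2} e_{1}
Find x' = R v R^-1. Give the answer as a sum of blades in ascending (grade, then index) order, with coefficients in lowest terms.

~R = 2 e_{1} + \frac{9}{5} e_{2}, and R ~R = \frac{181}{25}, so R^-1 = ~R / (\frac{181}{25}).
R v = 9 - \frac{81}{10} e_{1} e_{2}
Answer: \frac{171}{362} e_{1} + \frac{810}{181} e_{2}


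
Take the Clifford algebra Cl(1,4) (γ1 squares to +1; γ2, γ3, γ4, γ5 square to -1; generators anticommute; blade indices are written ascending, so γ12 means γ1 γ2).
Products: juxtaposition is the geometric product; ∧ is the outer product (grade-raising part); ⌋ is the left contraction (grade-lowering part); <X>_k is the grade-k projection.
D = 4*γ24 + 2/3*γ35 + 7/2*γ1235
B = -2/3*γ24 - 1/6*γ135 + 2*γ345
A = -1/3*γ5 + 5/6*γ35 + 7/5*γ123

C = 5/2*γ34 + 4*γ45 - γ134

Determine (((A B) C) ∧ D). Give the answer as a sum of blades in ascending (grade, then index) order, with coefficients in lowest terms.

step 1: 5/36*γ1 + 5/3*γ4 - 1/18*γ13 + 7/30*γ25 + 2/3*γ34 - 14/15*γ134 + 2/9*γ245 - 14/5*γ1245 + 5/9*γ2345
step 2: -13/5 + 3*γ1 - 8/9*γ2 + 25/6*γ3 + 1/18*γ4 - 20/3*γ5 + 56/5*γ12 + 5/3*γ13 + 5/36*γ14 - 20/9*γ23 + 14/15*γ24 - 25/18*γ25 - 5/36*γ34 - 8/3*γ35 + 5/9*γ125 + 25/72*γ134 + 56/15*γ135 + 5/9*γ145 - 101/45*γ235 - 61/9*γ1235 - 2/9*γ1345 + 7/12*γ2345 - 7/30*γ12345
step 3: -52/5*γ24 - 26/15*γ35 + 12*γ124 + 2*γ135 - 50/3*γ234 - 16/27*γ235 - 80/3*γ245 - 1/27*γ345 - 20/3*γ1234 - 49/30*γ1235 - 5/54*γ1345 + 452/45*γ2345 - 2723/180*γ12345
Answer: -52/5*γ24 - 26/15*γ35 + 12*γ124 + 2*γ135 - 50/3*γ234 - 16/27*γ235 - 80/3*γ245 - 1/27*γ345 - 20/3*γ1234 - 49/30*γ1235 - 5/54*γ1345 + 452/45*γ2345 - 2723/180*γ12345


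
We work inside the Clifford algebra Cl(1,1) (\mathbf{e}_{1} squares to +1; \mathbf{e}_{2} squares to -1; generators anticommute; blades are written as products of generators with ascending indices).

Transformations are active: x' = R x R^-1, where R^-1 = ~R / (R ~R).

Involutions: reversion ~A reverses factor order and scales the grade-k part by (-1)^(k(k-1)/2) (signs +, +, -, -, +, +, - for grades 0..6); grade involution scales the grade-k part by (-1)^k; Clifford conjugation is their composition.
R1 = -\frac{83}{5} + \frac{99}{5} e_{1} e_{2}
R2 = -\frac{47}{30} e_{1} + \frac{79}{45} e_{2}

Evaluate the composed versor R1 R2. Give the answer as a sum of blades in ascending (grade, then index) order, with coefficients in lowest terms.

Distribute over the terms of R1 (each basis-blade product reordered to ascending indices, repeated generators contracted through their squares):
(-\frac{83}{5}) R2 = \frac{3901}{150} e_{1} - \frac{6557}{225} e_{2}
(\frac{99}{5} e_{1} e_{2}) R2 = -\frac{869}{25} e_{1} + \frac{1551}{50} e_{2}
Summing the partial products and collecting blades:
Answer: -\frac{1313}{150} e_{1} + \frac{169}{90} e_{2}


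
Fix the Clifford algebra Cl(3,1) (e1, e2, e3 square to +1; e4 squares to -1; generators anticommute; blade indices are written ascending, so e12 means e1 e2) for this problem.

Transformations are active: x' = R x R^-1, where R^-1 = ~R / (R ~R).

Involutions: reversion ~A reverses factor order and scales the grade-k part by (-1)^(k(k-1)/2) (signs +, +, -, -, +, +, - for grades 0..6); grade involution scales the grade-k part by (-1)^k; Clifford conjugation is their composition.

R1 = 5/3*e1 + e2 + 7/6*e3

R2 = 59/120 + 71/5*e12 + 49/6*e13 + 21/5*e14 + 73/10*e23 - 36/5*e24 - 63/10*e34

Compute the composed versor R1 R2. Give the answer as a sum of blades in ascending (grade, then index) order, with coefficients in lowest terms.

Distribute over the terms of R1 (each basis-blade product reordered to ascending indices, repeated generators contracted through their squares):
(5/3*e1) R2 = 59/72*e1 + 71/3*e2 + 245/18*e3 + 7*e4 + 73/6*e123 - 12*e124 - 21/2*e134
(e2) R2 = -71/5*e1 + 59/120*e2 + 73/10*e3 - 36/5*e4 - 49/6*e123 - 21/5*e124 - 63/10*e234
(7/6*e3) R2 = -343/36*e1 - 511/60*e2 + 413/720*e3 - 147/20*e4 + 497/30*e123 - 49/10*e134 + 42/5*e234
Summing the partial products and collecting blades:
Answer: -2749/120*e1 + 1877/120*e2 + 15469/720*e3 - 151/20*e4 + 617/30*e123 - 81/5*e124 - 77/5*e134 + 21/10*e234


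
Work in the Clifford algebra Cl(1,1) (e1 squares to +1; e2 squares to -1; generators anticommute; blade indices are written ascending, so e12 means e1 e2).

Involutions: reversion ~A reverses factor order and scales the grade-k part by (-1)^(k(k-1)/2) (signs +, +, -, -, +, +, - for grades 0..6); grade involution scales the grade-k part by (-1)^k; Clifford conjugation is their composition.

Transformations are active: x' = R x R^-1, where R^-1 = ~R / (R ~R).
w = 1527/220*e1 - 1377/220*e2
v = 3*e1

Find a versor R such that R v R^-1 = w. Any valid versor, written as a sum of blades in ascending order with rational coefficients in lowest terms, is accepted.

Why this works: both vectors square to 9, so q(v) = q(w) and R = v + w = 2187/220*e1 - 1377/220*e2 carries v to w — its own direction survives, the complement (v - w)/2 flips.
Answer: 2187/220*e1 - 1377/220*e2


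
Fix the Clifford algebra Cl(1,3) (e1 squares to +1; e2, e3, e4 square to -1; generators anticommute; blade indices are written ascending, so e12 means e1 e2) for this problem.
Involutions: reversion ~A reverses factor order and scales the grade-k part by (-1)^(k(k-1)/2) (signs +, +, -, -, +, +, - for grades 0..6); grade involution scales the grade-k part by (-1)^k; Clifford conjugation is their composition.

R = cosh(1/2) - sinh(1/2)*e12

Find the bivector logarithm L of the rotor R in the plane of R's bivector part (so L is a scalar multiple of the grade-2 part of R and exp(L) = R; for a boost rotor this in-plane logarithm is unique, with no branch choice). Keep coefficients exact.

The scalar part of R is cosh(1/2), giving the rapidity magnitude (cosh is even); the bivector part supplies orientation, its quotient by sinh of the rapidity is the plane, and L = rapidity * plane — unique in that plane, since flipping both signs leaves L unchanged.
Concretely: cosh(rapidity) = cosh(1/2) gives rapidity = ±1/2, and since rapidity/sinh(rapidity) is even the sign is immaterial: L = (rapidity/sinh(rapidity)) * <R>_2 = (1/(2*sinh(1/2))) * <R>_2.
Answer: -1/2*e12


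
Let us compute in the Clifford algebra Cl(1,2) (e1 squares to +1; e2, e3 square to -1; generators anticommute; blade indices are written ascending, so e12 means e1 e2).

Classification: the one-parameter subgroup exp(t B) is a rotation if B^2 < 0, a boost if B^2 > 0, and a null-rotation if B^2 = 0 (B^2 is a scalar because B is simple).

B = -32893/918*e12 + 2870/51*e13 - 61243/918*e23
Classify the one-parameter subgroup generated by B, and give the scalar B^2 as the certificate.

B^2 term by term: the squares give (-32893/918)^2*(e12)^2 + (2870/51)^2*(e13)^2 + (-61243/918)^2*(e23)^2 = 1081949449/842724*(+1) + 8236900/2601*(+1) + 3750705049/842724*(-1) = 0 (each basis 2-blade squares to minus the product of its generators' squares); cross terms between blades sharing an index anticommute and cancel. So B^2 = 0.
Answer: null-rotation, certificate B^2 = 0. Note: conjugating B changes its blade decomposition but never the scalar B^2 = 0, whose sign settles the classification.


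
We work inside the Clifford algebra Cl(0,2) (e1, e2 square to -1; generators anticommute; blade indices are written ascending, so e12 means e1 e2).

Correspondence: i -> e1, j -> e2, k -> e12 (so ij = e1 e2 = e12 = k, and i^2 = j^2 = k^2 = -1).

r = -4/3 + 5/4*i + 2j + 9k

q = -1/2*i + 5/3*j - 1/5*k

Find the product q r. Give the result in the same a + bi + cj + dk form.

In blades: q = -1/2*e1 + 5/3*e2 - 1/5*e12, r = -4/3 + 5/4*e1 + 2*e2 + 9*e12.
Distribute q over r term by term (generator squares from the signature, products reordered to ascending indices): (-1/2*e1)*r = 5/8 + 2/3*e1 + 9/2*e2 - e12; (5/3*e2)*r = -10/3 + 15*e1 - 20/9*e2 - 25/12*e12; (-1/5*e12)*r = 9/5 + 2/5*e1 - 1/4*e2 + 4/15*e12.
Sum: -109/120 + 241/15*e1 + 73/36*e2 - 169/60*e12; translating back through the correspondence:
Answer: -109/120 + 241/15*i + 73/36*j - 169/60*k


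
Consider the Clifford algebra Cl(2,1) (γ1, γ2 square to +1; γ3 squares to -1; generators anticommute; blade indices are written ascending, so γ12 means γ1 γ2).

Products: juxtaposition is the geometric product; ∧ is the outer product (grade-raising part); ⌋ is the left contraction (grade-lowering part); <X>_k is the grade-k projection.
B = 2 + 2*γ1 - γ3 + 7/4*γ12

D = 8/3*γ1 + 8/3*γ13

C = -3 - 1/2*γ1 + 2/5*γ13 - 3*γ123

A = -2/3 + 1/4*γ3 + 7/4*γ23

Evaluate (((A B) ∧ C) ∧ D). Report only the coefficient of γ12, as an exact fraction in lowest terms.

step 1: -13/12 - 4/3*γ1 + 7/4*γ2 + 7/6*γ3 - 7/6*γ12 - 57/16*γ13 + 7/2*γ23 + 63/16*γ123
step 2: 13/4 + 109/24*γ1 - 21/4*γ2 - 7/2*γ3 + 35/8*γ12 + 867/80*γ13 - 21/2*γ23 - 881/80*γ123
step 3: 26/3*γ1 + 14*γ12 + 18*γ13 - 14*γ123
Answer: 14


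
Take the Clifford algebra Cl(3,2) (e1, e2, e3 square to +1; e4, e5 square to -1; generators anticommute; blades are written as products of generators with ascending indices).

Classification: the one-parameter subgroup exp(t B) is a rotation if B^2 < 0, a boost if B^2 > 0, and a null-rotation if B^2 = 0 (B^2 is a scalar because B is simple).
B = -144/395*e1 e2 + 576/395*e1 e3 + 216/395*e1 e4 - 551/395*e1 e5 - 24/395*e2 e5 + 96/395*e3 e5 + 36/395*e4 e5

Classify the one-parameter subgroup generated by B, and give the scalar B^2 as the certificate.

B^2 term by term: the squares give (-144/395)^2*(e1 e2)^2 + (576/395)^2*(e1 e3)^2 + (216/395)^2*(e1 e4)^2 + (-551/395)^2*(e1 e5)^2 + (-24/395)^2*(e2 e5)^2 + (96/395)^2*(e3 e5)^2 + (36/395)^2*(e4 e5)^2 = 20736/156025*(-1) + 331776/156025*(-1) + 46656/156025*(+1) + 303601/156025*(+1) + 576/156025*(+1) + 9216/156025*(+1) + 1296/156025*(-1) = 1/25 (each basis 2-blade squares to minus the product of its generators' squares); cross terms between blades sharing an index anticommute and cancel; the commuting (index-disjoint) pairs give grade-4 terms 2*c*c'*(blade product), which cancel blade by blade — e1 e2 e3 e5: -27648/156025 + 27648/156025 = 0; e1 e2 e4 e5: -10368/156025 + 10368/156025 = 0; e1 e3 e4 e5: 41472/156025 - 41472/156025 = 0 — confirming B is simple. So B^2 = 1/25.
Answer: boost, certificate B^2 = 1/25. No conjugation can change B^2 = 1/25; the sign gives the class.


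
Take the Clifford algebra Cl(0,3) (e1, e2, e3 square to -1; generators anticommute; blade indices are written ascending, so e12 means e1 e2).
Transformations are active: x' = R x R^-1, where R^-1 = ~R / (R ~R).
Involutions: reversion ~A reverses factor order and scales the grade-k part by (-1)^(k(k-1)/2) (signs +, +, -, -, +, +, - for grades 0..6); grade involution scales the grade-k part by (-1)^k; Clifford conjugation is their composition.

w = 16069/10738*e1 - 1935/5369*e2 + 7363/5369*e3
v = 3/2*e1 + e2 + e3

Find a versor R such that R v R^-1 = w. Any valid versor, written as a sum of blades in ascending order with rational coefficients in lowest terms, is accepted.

Sketch: the shared square -17/4 makes R = v + w = 16088/5369*e1 + 3434/5369*e2 + 12732/5369*e3 the natural versor; its sandwich fixes that direction, negates (v - w)/2, and sends v to w.
Answer: 16088/5369*e1 + 3434/5369*e2 + 12732/5369*e3


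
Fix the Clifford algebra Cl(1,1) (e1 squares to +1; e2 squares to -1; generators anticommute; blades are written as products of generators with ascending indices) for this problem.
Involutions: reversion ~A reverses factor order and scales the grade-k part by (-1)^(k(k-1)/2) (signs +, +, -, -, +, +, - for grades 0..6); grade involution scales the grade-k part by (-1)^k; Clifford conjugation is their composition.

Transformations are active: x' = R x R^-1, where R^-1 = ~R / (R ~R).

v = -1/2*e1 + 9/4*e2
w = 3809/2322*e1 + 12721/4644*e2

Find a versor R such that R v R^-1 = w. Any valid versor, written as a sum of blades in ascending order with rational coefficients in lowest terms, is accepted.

Key observation: q(v) = q(w) = -77/16 (sandwiches preserve the norm), so R = v + w = 1324/1161*e1 + 11585/2322*e2 works whenever it is invertible — the component of v along it is kept and (v - w)/2 reverses, sending v to w.
Answer: 1324/1161*e1 + 11585/2322*e2


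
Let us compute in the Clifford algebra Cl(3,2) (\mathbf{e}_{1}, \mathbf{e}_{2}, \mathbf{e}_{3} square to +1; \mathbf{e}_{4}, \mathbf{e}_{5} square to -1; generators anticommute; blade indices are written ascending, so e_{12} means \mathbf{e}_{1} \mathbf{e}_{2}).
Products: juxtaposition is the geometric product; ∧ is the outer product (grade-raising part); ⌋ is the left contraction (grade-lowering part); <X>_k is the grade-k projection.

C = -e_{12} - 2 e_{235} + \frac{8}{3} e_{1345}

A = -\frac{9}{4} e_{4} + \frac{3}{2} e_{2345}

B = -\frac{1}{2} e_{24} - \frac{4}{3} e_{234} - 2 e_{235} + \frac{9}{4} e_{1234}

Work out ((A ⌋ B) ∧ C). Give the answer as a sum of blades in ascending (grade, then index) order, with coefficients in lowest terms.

step 1: \frac{9}{8} e_{2} - 3 e_{23} - \frac{81}{16} e_{123}
step 2: -3 e_{12345}
Answer: -3 e_{12345}


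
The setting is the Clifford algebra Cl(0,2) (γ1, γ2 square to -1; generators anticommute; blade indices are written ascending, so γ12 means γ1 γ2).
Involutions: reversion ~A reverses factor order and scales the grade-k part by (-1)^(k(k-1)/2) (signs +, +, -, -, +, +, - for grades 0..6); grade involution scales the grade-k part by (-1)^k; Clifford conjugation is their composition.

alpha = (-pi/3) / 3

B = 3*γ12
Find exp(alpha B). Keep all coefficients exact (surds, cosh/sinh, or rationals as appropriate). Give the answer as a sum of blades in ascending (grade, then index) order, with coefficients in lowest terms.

B^2 = (3)^2*(γ12)^2 = 9*(-1) = -9 (a basis 2-blade squares to minus the product of its generators' squares).
B^2 = -9 — since the square is negative, the closed form is circular: l = 3, alpha*l = -pi/3, so exp(alpha B) = cos(-pi/3) + (sin(-pi/3)/3)*B = 1/2 + (-sqrt(3)/6)*B.
Answer: 1/2 - sqrt(3)/2*γ12


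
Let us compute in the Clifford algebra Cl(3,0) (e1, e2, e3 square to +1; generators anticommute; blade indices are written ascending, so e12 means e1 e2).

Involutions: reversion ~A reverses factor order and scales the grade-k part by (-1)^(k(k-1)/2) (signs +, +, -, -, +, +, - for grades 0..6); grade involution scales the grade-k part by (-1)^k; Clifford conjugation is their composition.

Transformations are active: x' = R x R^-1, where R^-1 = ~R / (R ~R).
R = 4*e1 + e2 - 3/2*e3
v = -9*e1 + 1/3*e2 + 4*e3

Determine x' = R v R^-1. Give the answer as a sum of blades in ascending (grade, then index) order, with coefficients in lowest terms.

~R = 4*e1 + e2 - 3/2*e3, and R ~R = 77/4, so R^-1 = ~R / (77/4).
R v = -125/3 + 31/3*e12 + 5/2*e13 + 9/2*e23
Answer: -1921/231*e1 - 359/77*e2 + 192/77*e3


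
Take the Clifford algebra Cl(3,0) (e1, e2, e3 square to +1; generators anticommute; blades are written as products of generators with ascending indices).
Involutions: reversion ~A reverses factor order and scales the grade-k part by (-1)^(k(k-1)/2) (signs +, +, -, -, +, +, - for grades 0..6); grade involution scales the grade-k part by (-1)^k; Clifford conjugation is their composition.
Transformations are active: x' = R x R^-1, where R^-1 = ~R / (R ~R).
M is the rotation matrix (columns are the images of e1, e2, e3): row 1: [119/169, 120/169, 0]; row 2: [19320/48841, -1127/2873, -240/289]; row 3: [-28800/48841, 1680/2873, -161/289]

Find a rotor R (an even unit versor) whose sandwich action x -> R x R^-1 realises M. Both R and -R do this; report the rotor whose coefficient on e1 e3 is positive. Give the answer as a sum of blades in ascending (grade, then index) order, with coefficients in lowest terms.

Method: write R = a + b12*e1 e2 + b13*e1 e3 + b23*e2 e3 with a^2 + b12^2 + b13^2 + b23^2 = 1 (so R^-1 = ~R). Expanding the columns R e_j ~R gives tr M = 4a^2 - 1 and, from the antisymmetric part, M21 - M12 = -4a*b12, M13 - M31 = 4a*b13, M32 - M23 = -4a*b23.
Here tr M = -11977/48841, so a^2 = (1 + tr M)/4 = 9216/48841 and a = ±96/221. Taking a = 96/221: M21 - M12 = -15360/48841, M13 - M31 = 28800/48841, M32 - M23 = 69120/48841, giving b12 = 40/221, b13 = 75/221, b23 = -180/221, i.e. R = 96/221 + 40/221*e1 e2 + 75/221*e1 e3 - 180/221*e2 e3.
Its e1 e3 coefficient is already positive.
Answer: 96/221 + 40/221*e1 e2 + 75/221*e1 e3 - 180/221*e2 e3. Why the constraint matters: R and -R act identically through the sandwich — M has trace -11977/48841 either way — so only the sign condition on e1 e3 picks one of the two preimages.


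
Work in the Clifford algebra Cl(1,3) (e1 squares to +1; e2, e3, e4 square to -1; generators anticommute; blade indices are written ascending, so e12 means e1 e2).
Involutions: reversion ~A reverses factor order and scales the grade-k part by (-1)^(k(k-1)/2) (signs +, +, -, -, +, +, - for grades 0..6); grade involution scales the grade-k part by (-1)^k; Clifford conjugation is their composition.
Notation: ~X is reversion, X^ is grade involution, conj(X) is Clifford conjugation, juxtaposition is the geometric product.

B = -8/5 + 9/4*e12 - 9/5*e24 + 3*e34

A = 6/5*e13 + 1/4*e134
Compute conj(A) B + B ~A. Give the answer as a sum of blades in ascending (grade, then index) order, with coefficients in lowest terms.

first term: -3/4*e1 + 48/25*e13 + 18/5*e14 - 27/10*e23 + 9/20*e123 - 2/5*e134 + 9/16*e234 - 54/25*e1234
second term: 3/4*e1 + 48/25*e13 - 18/5*e14 + 27/10*e23 + 9/20*e123 + 2/5*e134 + 9/16*e234 - 54/25*e1234
Answer: 96/25*e13 + 9/10*e123 + 9/8*e234 - 108/25*e1234


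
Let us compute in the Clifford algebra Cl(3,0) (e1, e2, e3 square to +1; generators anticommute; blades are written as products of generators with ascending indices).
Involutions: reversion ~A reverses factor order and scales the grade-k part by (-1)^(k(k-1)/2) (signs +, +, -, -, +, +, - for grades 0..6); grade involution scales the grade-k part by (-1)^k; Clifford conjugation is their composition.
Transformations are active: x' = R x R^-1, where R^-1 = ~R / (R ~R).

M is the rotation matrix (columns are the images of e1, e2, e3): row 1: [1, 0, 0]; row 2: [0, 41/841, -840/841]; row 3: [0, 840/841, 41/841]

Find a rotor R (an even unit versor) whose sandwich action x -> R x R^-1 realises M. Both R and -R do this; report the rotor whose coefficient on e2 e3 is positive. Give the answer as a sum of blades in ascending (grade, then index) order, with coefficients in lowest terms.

Method: write R = a + b12*e1 e2 + b13*e1 e3 + b23*e2 e3 with a^2 + b12^2 + b13^2 + b23^2 = 1 (so R^-1 = ~R). Expanding the columns R e_j ~R gives tr M = 4a^2 - 1 and, from the antisymmetric part, M21 - M12 = -4a*b12, M13 - M31 = 4a*b13, M32 - M23 = -4a*b23.
Here tr M = 923/841, so a^2 = (1 + tr M)/4 = 441/841 and a = ±21/29. Taking a = 21/29: M21 - M12 = 0, M13 - M31 = 0, M32 - M23 = 1680/841, giving b12 = 0, b13 = 0, b23 = -20/29, i.e. R = 21/29 - 20/29*e2 e3.
Its e2 e3 coefficient is negative, so report the other preimage -R.
Answer: -21/29 + 20/29*e2 e3. Key observation: the double cover Spin(3) -> SO(3) sends R and -R to the same matrix (trace 923/841 here), so the stated sign of the e2 e3 coefficient is what selects one sheet.


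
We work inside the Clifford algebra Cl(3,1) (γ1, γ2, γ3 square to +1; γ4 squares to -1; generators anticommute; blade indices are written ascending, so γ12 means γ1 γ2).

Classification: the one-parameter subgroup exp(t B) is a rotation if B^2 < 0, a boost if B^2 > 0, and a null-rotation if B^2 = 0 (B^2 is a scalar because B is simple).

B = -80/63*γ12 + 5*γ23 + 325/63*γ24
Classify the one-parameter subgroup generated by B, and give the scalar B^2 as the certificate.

B^2 term by term: the squares give (-80/63)^2*(γ12)^2 + (5)^2*(γ23)^2 + (325/63)^2*(γ24)^2 = 6400/3969*(-1) + 25*(-1) + 105625/3969*(+1) = 0 (each basis 2-blade squares to minus the product of its generators' squares); cross terms between blades sharing an index anticommute and cancel. So B^2 = 0.
Answer: null-rotation, certificate B^2 = 0. No conjugation can change B^2 = 0; the sign gives the class.


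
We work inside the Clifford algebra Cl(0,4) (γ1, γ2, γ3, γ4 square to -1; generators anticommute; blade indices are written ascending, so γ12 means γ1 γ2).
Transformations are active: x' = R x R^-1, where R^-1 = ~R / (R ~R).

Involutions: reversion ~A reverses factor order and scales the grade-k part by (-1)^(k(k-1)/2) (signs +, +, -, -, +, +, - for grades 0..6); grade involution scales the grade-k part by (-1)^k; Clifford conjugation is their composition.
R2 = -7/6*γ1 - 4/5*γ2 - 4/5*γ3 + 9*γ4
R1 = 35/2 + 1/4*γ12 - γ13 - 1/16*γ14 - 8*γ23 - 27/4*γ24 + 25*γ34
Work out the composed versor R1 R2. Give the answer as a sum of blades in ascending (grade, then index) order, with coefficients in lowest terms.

Distribute over the terms of R2 (each basis-blade product reordered to ascending indices, repeated generators contracted through their squares):
R1 (-7/6*γ1) = -245/12*γ1 - 7/24*γ2 + 7/6*γ3 + 7/96*γ4 + 28/3*γ123 + 63/8*γ124 - 175/6*γ134
R1 (-4/5*γ2) = 1/5*γ1 - 14*γ2 + 32/5*γ3 + 27/5*γ4 - 4/5*γ123 - 1/20*γ124 - 20*γ234
R1 (-4/5*γ3) = -4/5*γ1 - 32/5*γ2 - 14*γ3 - 20*γ4 - 1/5*γ123 - 1/20*γ134 - 27/5*γ234
R1 (9*γ4) = 9/16*γ1 + 243/4*γ2 - 225*γ3 + 315/2*γ4 + 9/4*γ124 - 9*γ134 - 72*γ234
Summing the partial products and collecting blades:
Answer: -4909/240*γ1 + 4807/120*γ2 - 6943/30*γ3 + 68627/480*γ4 + 25/3*γ123 + 403/40*γ124 - 2293/60*γ134 - 487/5*γ234


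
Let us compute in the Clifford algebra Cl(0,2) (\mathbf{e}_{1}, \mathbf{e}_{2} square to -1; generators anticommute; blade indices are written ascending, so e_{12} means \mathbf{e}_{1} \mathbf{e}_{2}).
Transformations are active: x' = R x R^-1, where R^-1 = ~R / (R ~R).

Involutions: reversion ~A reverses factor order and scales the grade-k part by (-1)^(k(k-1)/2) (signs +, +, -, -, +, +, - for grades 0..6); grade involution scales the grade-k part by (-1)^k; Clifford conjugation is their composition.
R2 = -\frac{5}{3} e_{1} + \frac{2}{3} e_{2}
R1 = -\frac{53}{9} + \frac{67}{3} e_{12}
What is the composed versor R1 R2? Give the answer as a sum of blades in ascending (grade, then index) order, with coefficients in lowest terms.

Distribute over the terms of R1 (each basis-blade product reordered to ascending indices, repeated generators contracted through their squares):
(-\frac{53}{9}) R2 = \frac{265}{27} e_{1} - \frac{106}{27} e_{2}
(\frac{67}{3} e_{12}) R2 = -\frac{134}{9} e_{1} - \frac{335}{9} e_{2}
Summing the partial products and collecting blades:
Answer: -\frac{137}{27} e_{1} - \frac{1111}{27} e_{2}


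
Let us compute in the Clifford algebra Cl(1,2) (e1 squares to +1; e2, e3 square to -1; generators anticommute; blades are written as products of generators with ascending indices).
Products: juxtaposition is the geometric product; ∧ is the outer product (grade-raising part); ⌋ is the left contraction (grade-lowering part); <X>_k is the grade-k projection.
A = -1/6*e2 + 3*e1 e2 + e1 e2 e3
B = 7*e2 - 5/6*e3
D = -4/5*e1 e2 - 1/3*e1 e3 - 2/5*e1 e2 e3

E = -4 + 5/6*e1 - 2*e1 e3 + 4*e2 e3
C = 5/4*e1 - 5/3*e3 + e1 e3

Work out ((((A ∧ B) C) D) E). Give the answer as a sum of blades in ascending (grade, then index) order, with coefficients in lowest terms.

step 1: 5/36*e2 e3 - 5/2*e1 e2 e3
step 2: 295/108*e2 - 155/36*e1 e2 - 25/8*e2 e3 + 25/144*e1 e2 e3
step 3: 253/72 - 371/108*e1 + 25/432*e2 + 19/12*e3 - 25/24*e1 e2 + 38/27*e1 e3 - 155/108*e2 e3 + 295/324*e1 e2 e3
step 4: -9067/648 + 12779/1296*e1 + 11393/1296*e2 - 281/324*e3 + 17827/2592*e1 e2 - 2119/216*e1 e3 + 35909/1944*e2 e3 - 997/54*e1 e2 e3
Answer: -9067/648 + 12779/1296*e1 + 11393/1296*e2 - 281/324*e3 + 17827/2592*e1 e2 - 2119/216*e1 e3 + 35909/1944*e2 e3 - 997/54*e1 e2 e3


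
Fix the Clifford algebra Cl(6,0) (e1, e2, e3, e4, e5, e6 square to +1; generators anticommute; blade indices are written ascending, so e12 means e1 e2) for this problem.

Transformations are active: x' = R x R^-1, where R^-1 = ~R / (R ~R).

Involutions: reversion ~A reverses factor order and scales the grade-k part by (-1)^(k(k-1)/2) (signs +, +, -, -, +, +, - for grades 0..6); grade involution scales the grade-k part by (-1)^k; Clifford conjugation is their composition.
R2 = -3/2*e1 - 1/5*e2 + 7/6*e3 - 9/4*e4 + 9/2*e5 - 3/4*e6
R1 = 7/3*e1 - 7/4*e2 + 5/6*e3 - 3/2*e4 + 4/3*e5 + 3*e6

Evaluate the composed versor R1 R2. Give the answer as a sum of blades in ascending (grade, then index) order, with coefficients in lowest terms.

Distribute over the terms of R1 (each basis-blade product reordered to ascending indices, repeated generators contracted through their squares):
(7/3*e1) R2 = -7/2 - 7/15*e12 + 49/18*e13 - 21/4*e14 + 21/2*e15 - 7/4*e16
(-7/4*e2) R2 = 7/20 - 21/8*e12 - 49/24*e23 + 63/16*e24 - 63/8*e25 + 21/16*e26
(5/6*e3) R2 = 35/36 + 5/4*e13 + 1/6*e23 - 15/8*e34 + 15/4*e35 - 5/8*e36
(-3/2*e4) R2 = 27/8 - 9/4*e14 - 3/10*e24 + 7/4*e34 - 27/4*e45 + 9/8*e46
(4/3*e5) R2 = 6 + 2*e15 + 4/15*e25 - 14/9*e35 + 3*e45 - e56
(3*e6) R2 = -9/4 + 9/2*e16 + 3/5*e26 - 7/2*e36 + 27/4*e46 - 27/2*e56
Summing the partial products and collecting blades:
Answer: 1781/360 - 371/120*e12 + 143/36*e13 - 15/2*e14 + 25/2*e15 + 11/4*e16 - 15/8*e23 + 291/80*e24 - 913/120*e25 + 153/80*e26 - 1/8*e34 + 79/36*e35 - 33/8*e36 - 15/4*e45 + 63/8*e46 - 29/2*e56


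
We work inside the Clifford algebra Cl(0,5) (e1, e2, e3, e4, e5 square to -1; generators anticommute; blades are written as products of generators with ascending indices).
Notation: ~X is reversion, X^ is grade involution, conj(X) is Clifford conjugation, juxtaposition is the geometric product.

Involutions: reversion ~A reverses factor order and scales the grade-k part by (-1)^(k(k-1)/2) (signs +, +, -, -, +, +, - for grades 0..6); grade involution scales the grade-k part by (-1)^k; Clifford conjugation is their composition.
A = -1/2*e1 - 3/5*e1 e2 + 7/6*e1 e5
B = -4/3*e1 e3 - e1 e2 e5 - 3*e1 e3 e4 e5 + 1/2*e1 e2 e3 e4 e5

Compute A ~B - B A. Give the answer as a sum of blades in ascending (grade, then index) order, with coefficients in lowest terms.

first term: 7/6*e2 + 2/3*e3 + 3/5*e5 - 4/5*e2 e3 + 1/2*e2 e5 + 7/2*e3 e4 - 14/9*e3 e5 + 7/12*e2 e3 e4 - 6/5*e3 e4 e5 + 41/20*e2 e3 e4 e5
second term: -7/6*e2 + 2/3*e3 - 3/5*e5 - 4/5*e2 e3 - 1/2*e2 e5 + 7/2*e3 e4 - 14/9*e3 e5 + 7/12*e2 e3 e4 + 9/5*e3 e4 e5 - 31/20*e2 e3 e4 e5
Answer: 7/3*e2 + 6/5*e5 + e2 e5 - 3*e3 e4 e5 + 18/5*e2 e3 e4 e5


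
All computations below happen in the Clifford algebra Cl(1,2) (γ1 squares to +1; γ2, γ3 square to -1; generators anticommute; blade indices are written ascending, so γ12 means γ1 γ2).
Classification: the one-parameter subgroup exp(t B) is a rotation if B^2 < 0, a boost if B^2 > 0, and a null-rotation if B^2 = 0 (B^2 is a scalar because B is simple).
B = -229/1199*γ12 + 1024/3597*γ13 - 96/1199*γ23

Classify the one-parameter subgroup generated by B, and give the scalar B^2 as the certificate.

B^2 term by term: the squares give (-229/1199)^2*(γ12)^2 + (1024/3597)^2*(γ13)^2 + (-96/1199)^2*(γ23)^2 = 52441/1437601*(+1) + 1048576/12938409*(+1) + 9216/1437601*(-1) = 1/9 (each basis 2-blade squares to minus the product of its generators' squares); cross terms between blades sharing an index anticommute and cancel. So B^2 = 1/9.
Answer: boost, certificate B^2 = 1/9. The class reads off the invariant scalar 1/9 directly.


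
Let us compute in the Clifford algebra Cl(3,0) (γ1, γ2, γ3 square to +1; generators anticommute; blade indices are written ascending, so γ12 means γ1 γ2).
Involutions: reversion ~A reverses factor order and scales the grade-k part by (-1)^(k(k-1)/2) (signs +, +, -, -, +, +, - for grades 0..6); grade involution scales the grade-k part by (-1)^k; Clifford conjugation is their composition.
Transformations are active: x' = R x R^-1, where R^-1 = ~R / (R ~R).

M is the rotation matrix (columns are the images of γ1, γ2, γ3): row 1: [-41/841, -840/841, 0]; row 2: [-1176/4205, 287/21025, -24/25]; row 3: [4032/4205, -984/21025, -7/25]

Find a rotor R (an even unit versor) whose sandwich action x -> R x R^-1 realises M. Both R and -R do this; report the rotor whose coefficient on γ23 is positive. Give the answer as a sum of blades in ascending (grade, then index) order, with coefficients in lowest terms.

Method: write R = a + b12*γ12 + b13*γ13 + b23*γ23 with a^2 + b12^2 + b13^2 + b23^2 = 1 (so R^-1 = ~R). Expanding the columns R e_j ~R gives tr M = 4a^2 - 1 and, from the antisymmetric part, M21 - M12 = -4a*b12, M13 - M31 = 4a*b13, M32 - M23 = -4a*b23.
Here tr M = -265/841, so a^2 = (1 + tr M)/4 = 144/841 and a = ±12/29. Taking a = 12/29: M21 - M12 = 3024/4205, M13 - M31 = -4032/4205, M32 - M23 = 768/841, giving b12 = -63/145, b13 = -84/145, b23 = -16/29, i.e. R = 12/29 - 63/145*γ12 - 84/145*γ13 - 16/29*γ23.
Its γ23 coefficient is negative, so report the other preimage -R.
Answer: -12/29 + 63/145*γ12 + 84/145*γ13 + 16/29*γ23. Note: both R and -R realise this M (trace -265/841); the covering map identifies them, and the γ23-coefficient sign is the tie-breaker.
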